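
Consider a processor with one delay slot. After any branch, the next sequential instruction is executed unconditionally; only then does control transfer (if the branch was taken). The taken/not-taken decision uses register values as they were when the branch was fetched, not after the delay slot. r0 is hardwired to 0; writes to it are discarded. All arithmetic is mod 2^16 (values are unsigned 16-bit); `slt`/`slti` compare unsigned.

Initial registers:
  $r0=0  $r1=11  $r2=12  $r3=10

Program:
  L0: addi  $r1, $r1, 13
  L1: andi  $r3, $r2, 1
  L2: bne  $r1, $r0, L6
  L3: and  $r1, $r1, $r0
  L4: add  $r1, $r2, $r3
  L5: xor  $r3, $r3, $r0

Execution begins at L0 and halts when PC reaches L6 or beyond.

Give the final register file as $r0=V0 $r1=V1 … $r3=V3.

$r0=0 $r1=0 $r2=12 $r3=0

#0 addi  $r1, $r1, 13 ; 0/24/12/10
#1 andi  $r3, $r2, 1 ; 0/24/12/0
#2 bne  $r1, $r0, L6 ; 0/24/12/0 ; →target
#3 and  $r1, $r1, $r0 ; 0/0/12/0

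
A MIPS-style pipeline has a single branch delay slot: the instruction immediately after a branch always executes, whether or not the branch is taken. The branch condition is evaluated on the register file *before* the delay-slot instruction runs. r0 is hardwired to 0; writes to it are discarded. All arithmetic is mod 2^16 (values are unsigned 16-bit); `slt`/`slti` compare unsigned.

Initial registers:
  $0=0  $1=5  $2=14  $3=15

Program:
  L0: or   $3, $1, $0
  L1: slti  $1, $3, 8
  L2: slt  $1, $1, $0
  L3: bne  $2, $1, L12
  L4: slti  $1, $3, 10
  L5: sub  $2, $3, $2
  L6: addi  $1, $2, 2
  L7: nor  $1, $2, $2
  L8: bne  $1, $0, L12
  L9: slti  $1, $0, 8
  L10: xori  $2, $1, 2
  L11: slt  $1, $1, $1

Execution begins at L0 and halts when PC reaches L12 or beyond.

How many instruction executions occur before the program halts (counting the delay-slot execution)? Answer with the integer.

5

[0] or   $3, $1, $0  →  {$0:0, $1:5, $2:14, $3:5}
[1] slti  $1, $3, 8  →  {$0:0, $1:1, $2:14, $3:5}
[2] slt  $1, $1, $0  →  {$0:0, $1:0, $2:14, $3:5}
[3] bne  $2, $1, L12  →  {$0:0, $1:0, $2:14, $3:5}  ⟨branch taken⟩
[4] slti  $1, $3, 10  →  {$0:0, $1:1, $2:14, $3:5}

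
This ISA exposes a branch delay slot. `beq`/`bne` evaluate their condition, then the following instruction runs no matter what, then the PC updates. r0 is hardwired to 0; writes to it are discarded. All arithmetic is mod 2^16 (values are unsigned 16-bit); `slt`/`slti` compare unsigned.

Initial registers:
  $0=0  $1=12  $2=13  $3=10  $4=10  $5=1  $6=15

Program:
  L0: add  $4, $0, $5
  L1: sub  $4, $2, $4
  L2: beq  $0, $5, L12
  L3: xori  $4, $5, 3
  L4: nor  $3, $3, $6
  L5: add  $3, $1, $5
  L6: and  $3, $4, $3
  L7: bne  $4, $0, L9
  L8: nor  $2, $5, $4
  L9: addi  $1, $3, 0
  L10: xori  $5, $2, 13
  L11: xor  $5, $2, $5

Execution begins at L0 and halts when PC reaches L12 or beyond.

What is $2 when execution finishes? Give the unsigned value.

PC=0  add  $4, $0, $5        | $0=0 $1=12 $2=13 $3=10 $4=1 $5=1 $6=15
PC=1  sub  $4, $2, $4        | $0=0 $1=12 $2=13 $3=10 $4=12 $5=1 $6=15
PC=2  beq  $0, $5, L12       | $0=0 $1=12 $2=13 $3=10 $4=12 $5=1 $6=15  [not taken]
PC=3  xori  $4, $5, 3        | $0=0 $1=12 $2=13 $3=10 $4=2 $5=1 $6=15
PC=4  nor  $3, $3, $6        | $0=0 $1=12 $2=13 $3=65520 $4=2 $5=1 $6=15
PC=5  add  $3, $1, $5        | $0=0 $1=12 $2=13 $3=13 $4=2 $5=1 $6=15
PC=6  and  $3, $4, $3        | $0=0 $1=12 $2=13 $3=0 $4=2 $5=1 $6=15
PC=7  bne  $4, $0, L9        | $0=0 $1=12 $2=13 $3=0 $4=2 $5=1 $6=15  [TAKEN]
PC=8  nor  $2, $5, $4        | $0=0 $1=12 $2=65532 $3=0 $4=2 $5=1 $6=15
PC=9  addi  $1, $3, 0        | $0=0 $1=0 $2=65532 $3=0 $4=2 $5=1 $6=15
PC=10 xori  $5, $2, 13       | $0=0 $1=0 $2=65532 $3=0 $4=2 $5=65521 $6=15
PC=11 xor  $5, $2, $5        | $0=0 $1=0 $2=65532 $3=0 $4=2 $5=13 $6=15

65532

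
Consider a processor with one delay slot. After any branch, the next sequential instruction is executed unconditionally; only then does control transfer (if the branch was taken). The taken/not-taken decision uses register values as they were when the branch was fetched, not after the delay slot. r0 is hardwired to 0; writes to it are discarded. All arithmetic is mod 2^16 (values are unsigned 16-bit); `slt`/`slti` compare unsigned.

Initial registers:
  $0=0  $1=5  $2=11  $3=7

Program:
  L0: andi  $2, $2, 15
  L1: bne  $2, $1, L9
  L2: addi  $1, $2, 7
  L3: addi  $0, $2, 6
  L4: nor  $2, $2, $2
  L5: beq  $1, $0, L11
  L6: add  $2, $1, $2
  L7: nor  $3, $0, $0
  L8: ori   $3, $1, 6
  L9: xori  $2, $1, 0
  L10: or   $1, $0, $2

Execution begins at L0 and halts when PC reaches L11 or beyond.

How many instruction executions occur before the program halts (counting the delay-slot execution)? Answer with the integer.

#0 andi  $2, $2, 15 ; 0/5/11/7
#1 bne  $2, $1, L9 ; 0/5/11/7 ; →target
#2 addi  $1, $2, 7 ; 0/18/11/7
#9 xori  $2, $1, 0 ; 0/18/18/7
#10 or   $1, $0, $2 ; 0/18/18/7

5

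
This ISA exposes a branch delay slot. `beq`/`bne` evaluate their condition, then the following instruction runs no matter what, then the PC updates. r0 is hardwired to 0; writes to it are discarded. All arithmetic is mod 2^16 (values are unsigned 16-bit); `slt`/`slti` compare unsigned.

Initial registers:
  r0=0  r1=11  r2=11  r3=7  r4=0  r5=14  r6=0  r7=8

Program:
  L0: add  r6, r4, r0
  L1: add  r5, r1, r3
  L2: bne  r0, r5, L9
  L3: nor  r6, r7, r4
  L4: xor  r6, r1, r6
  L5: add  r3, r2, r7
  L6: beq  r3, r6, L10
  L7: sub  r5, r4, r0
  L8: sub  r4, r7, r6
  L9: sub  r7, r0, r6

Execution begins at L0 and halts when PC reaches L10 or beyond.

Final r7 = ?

[0] add  r6, r4, r0  →  {r0:0, r1:11, r2:11, r3:7, r4:0, r5:14, r6:0, r7:8}
[1] add  r5, r1, r3  →  {r0:0, r1:11, r2:11, r3:7, r4:0, r5:18, r6:0, r7:8}
[2] bne  r0, r5, L9  →  {r0:0, r1:11, r2:11, r3:7, r4:0, r5:18, r6:0, r7:8}  ⟨branch taken⟩
[3] nor  r6, r7, r4  →  {r0:0, r1:11, r2:11, r3:7, r4:0, r5:18, r6:65527, r7:8}
[9] sub  r7, r0, r6  →  {r0:0, r1:11, r2:11, r3:7, r4:0, r5:18, r6:65527, r7:9}

9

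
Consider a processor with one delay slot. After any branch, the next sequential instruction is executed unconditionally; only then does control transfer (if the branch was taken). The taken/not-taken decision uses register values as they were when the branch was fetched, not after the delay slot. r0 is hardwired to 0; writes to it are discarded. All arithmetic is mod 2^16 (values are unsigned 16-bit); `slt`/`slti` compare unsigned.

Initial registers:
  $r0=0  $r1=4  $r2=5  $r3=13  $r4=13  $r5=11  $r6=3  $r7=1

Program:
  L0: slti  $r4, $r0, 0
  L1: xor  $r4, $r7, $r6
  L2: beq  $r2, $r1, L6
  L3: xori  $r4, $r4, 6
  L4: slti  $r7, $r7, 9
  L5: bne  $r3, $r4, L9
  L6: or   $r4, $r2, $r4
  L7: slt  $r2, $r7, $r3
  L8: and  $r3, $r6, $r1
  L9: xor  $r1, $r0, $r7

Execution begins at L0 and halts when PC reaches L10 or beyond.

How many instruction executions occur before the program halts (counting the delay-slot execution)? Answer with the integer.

8

#0 slti  $r4, $r0, 0 ; 0/4/5/13/0/11/3/1
#1 xor  $r4, $r7, $r6 ; 0/4/5/13/2/11/3/1
#2 beq  $r2, $r1, L6 ; 0/4/5/13/2/11/3/1 ; →fallthru
#3 xori  $r4, $r4, 6 ; 0/4/5/13/4/11/3/1
#4 slti  $r7, $r7, 9 ; 0/4/5/13/4/11/3/1
#5 bne  $r3, $r4, L9 ; 0/4/5/13/4/11/3/1 ; →target
#6 or   $r4, $r2, $r4 ; 0/4/5/13/5/11/3/1
#9 xor  $r1, $r0, $r7 ; 0/1/5/13/5/11/3/1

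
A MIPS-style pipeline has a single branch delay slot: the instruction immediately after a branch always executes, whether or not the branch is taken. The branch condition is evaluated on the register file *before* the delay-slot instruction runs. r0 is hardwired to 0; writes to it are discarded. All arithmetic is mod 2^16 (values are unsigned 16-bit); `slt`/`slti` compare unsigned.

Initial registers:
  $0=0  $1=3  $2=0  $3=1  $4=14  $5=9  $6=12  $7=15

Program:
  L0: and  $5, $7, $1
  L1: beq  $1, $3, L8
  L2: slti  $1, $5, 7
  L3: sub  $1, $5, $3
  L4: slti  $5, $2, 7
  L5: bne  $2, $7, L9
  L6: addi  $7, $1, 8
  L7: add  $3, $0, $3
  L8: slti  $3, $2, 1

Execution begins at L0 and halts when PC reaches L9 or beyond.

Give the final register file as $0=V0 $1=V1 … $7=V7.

[0] and  $5, $7, $1  →  {$0:0, $1:3, $2:0, $3:1, $4:14, $5:3, $6:12, $7:15}
[1] beq  $1, $3, L8  →  {$0:0, $1:3, $2:0, $3:1, $4:14, $5:3, $6:12, $7:15}  ⟨branch fallthrough⟩
[2] slti  $1, $5, 7  →  {$0:0, $1:1, $2:0, $3:1, $4:14, $5:3, $6:12, $7:15}
[3] sub  $1, $5, $3  →  {$0:0, $1:2, $2:0, $3:1, $4:14, $5:3, $6:12, $7:15}
[4] slti  $5, $2, 7  →  {$0:0, $1:2, $2:0, $3:1, $4:14, $5:1, $6:12, $7:15}
[5] bne  $2, $7, L9  →  {$0:0, $1:2, $2:0, $3:1, $4:14, $5:1, $6:12, $7:15}  ⟨branch taken⟩
[6] addi  $7, $1, 8  →  {$0:0, $1:2, $2:0, $3:1, $4:14, $5:1, $6:12, $7:10}

$0=0 $1=2 $2=0 $3=1 $4=14 $5=1 $6=12 $7=10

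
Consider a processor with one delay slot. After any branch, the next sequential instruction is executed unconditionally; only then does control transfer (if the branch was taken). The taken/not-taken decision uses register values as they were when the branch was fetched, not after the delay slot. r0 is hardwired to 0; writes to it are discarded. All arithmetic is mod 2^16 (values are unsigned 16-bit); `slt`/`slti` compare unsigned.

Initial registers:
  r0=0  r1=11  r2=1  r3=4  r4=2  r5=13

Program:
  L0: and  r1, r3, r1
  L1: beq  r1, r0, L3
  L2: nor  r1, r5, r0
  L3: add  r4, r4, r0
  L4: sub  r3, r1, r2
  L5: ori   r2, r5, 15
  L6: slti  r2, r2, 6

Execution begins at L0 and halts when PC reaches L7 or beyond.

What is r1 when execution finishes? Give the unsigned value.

#0 and  r1, r3, r1 ; 0/0/1/4/2/13
#1 beq  r1, r0, L3 ; 0/0/1/4/2/13 ; →target
#2 nor  r1, r5, r0 ; 0/65522/1/4/2/13
#3 add  r4, r4, r0 ; 0/65522/1/4/2/13
#4 sub  r3, r1, r2 ; 0/65522/1/65521/2/13
#5 ori   r2, r5, 15 ; 0/65522/15/65521/2/13
#6 slti  r2, r2, 6 ; 0/65522/0/65521/2/13

65522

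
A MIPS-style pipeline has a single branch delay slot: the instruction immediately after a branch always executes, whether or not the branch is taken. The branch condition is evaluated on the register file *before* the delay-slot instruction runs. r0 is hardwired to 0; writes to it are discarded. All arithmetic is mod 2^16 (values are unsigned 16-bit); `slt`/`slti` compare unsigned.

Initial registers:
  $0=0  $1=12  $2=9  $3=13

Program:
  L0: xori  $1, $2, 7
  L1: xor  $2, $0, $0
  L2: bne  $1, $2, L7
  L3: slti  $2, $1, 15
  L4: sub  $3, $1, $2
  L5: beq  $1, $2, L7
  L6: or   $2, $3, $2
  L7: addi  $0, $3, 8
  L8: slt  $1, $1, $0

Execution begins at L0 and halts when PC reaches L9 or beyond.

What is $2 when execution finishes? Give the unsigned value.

[0] xori  $1, $2, 7  →  {$0:0, $1:14, $2:9, $3:13}
[1] xor  $2, $0, $0  →  {$0:0, $1:14, $2:0, $3:13}
[2] bne  $1, $2, L7  →  {$0:0, $1:14, $2:0, $3:13}  ⟨branch taken⟩
[3] slti  $2, $1, 15  →  {$0:0, $1:14, $2:1, $3:13}
[7] addi  $0, $3, 8  →  {$0:0, $1:14, $2:1, $3:13}
[8] slt  $1, $1, $0  →  {$0:0, $1:0, $2:1, $3:13}

1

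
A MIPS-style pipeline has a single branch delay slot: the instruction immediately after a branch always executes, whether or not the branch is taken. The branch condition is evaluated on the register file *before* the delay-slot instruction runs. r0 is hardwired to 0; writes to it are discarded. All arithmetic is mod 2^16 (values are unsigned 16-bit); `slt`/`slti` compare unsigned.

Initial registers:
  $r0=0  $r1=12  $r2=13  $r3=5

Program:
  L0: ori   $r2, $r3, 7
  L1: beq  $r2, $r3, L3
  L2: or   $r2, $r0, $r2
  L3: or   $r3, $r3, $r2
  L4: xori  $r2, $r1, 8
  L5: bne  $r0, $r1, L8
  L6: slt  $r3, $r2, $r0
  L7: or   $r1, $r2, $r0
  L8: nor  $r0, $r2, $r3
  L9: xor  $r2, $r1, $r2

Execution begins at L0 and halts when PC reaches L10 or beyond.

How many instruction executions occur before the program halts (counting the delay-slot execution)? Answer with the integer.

#0 ori   $r2, $r3, 7 ; 0/12/7/5
#1 beq  $r2, $r3, L3 ; 0/12/7/5 ; →fallthru
#2 or   $r2, $r0, $r2 ; 0/12/7/5
#3 or   $r3, $r3, $r2 ; 0/12/7/7
#4 xori  $r2, $r1, 8 ; 0/12/4/7
#5 bne  $r0, $r1, L8 ; 0/12/4/7 ; →target
#6 slt  $r3, $r2, $r0 ; 0/12/4/0
#8 nor  $r0, $r2, $r3 ; 0/12/4/0
#9 xor  $r2, $r1, $r2 ; 0/12/8/0

9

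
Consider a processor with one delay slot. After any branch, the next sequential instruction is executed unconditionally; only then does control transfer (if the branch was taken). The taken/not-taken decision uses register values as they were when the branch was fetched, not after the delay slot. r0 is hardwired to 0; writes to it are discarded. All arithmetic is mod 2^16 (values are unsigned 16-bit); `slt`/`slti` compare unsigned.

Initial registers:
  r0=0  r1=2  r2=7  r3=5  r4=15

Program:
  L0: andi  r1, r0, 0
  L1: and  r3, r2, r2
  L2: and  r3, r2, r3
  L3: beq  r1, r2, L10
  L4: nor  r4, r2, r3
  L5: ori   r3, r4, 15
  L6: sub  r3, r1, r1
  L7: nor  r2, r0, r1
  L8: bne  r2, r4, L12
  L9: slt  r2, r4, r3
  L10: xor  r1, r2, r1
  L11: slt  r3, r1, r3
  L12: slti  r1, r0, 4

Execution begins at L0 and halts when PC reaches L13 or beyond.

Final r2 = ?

0

PC=0  andi  r1, r0, 0        | r0=0 r1=0 r2=7 r3=5 r4=15
PC=1  and  r3, r2, r2        | r0=0 r1=0 r2=7 r3=7 r4=15
PC=2  and  r3, r2, r3        | r0=0 r1=0 r2=7 r3=7 r4=15
PC=3  beq  r1, r2, L10       | r0=0 r1=0 r2=7 r3=7 r4=15  [not taken]
PC=4  nor  r4, r2, r3        | r0=0 r1=0 r2=7 r3=7 r4=65528
PC=5  ori   r3, r4, 15       | r0=0 r1=0 r2=7 r3=65535 r4=65528
PC=6  sub  r3, r1, r1        | r0=0 r1=0 r2=7 r3=0 r4=65528
PC=7  nor  r2, r0, r1        | r0=0 r1=0 r2=65535 r3=0 r4=65528
PC=8  bne  r2, r4, L12       | r0=0 r1=0 r2=65535 r3=0 r4=65528  [TAKEN]
PC=9  slt  r2, r4, r3        | r0=0 r1=0 r2=0 r3=0 r4=65528
PC=12 slti  r1, r0, 4        | r0=0 r1=1 r2=0 r3=0 r4=65528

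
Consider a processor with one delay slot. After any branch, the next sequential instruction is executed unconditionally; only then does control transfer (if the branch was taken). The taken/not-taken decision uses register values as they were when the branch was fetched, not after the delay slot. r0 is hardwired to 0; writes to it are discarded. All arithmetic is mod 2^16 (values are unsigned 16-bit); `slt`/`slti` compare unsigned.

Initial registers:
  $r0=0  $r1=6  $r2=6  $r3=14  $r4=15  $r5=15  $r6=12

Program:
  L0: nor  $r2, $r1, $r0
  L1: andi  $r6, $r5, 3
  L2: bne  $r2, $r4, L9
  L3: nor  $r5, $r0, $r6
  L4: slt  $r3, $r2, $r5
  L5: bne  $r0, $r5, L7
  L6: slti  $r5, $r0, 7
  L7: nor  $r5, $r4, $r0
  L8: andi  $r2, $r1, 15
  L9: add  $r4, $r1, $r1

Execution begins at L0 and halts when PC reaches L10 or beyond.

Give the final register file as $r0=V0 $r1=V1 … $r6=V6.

$r0=0 $r1=6 $r2=65529 $r3=14 $r4=12 $r5=65532 $r6=3

  step pc=0: nor  $r2, $r1, $r0  regs=(0,6,65529,14,15,15,12)
  step pc=1: andi  $r6, $r5, 3  regs=(0,6,65529,14,15,15,3)
  step pc=2: bne  $r2, $r4, L9  cond=T  regs=(0,6,65529,14,15,15,3)
  step pc=3: nor  $r5, $r0, $r6  regs=(0,6,65529,14,15,65532,3)
  step pc=9: add  $r4, $r1, $r1  regs=(0,6,65529,14,12,65532,3)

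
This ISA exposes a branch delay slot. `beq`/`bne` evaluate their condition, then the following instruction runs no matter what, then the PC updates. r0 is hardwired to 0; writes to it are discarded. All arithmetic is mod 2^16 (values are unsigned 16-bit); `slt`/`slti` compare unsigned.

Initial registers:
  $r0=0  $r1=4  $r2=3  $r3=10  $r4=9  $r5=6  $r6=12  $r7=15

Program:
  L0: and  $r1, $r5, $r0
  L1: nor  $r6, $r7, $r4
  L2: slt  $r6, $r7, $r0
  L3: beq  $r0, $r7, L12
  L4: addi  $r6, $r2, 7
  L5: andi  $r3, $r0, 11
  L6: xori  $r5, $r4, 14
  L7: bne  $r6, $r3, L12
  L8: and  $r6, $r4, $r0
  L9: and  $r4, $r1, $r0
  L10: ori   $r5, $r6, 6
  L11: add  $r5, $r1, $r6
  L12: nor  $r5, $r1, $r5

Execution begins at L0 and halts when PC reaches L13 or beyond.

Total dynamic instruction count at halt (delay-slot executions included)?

10

#0 and  $r1, $r5, $r0 ; 0/0/3/10/9/6/12/15
#1 nor  $r6, $r7, $r4 ; 0/0/3/10/9/6/65520/15
#2 slt  $r6, $r7, $r0 ; 0/0/3/10/9/6/0/15
#3 beq  $r0, $r7, L12 ; 0/0/3/10/9/6/0/15 ; →fallthru
#4 addi  $r6, $r2, 7 ; 0/0/3/10/9/6/10/15
#5 andi  $r3, $r0, 11 ; 0/0/3/0/9/6/10/15
#6 xori  $r5, $r4, 14 ; 0/0/3/0/9/7/10/15
#7 bne  $r6, $r3, L12 ; 0/0/3/0/9/7/10/15 ; →target
#8 and  $r6, $r4, $r0 ; 0/0/3/0/9/7/0/15
#12 nor  $r5, $r1, $r5 ; 0/0/3/0/9/65528/0/15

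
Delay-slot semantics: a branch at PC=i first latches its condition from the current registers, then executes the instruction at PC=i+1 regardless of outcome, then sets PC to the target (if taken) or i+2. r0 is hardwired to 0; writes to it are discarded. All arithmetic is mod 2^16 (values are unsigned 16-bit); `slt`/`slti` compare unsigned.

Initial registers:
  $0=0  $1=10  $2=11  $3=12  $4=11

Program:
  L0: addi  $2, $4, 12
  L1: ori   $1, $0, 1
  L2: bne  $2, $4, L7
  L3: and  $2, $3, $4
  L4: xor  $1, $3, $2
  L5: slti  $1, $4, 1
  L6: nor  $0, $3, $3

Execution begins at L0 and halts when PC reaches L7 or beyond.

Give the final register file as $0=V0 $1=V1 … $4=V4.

[0] addi  $2, $4, 12  →  {$0:0, $1:10, $2:23, $3:12, $4:11}
[1] ori   $1, $0, 1  →  {$0:0, $1:1, $2:23, $3:12, $4:11}
[2] bne  $2, $4, L7  →  {$0:0, $1:1, $2:23, $3:12, $4:11}  ⟨branch taken⟩
[3] and  $2, $3, $4  →  {$0:0, $1:1, $2:8, $3:12, $4:11}

$0=0 $1=1 $2=8 $3=12 $4=11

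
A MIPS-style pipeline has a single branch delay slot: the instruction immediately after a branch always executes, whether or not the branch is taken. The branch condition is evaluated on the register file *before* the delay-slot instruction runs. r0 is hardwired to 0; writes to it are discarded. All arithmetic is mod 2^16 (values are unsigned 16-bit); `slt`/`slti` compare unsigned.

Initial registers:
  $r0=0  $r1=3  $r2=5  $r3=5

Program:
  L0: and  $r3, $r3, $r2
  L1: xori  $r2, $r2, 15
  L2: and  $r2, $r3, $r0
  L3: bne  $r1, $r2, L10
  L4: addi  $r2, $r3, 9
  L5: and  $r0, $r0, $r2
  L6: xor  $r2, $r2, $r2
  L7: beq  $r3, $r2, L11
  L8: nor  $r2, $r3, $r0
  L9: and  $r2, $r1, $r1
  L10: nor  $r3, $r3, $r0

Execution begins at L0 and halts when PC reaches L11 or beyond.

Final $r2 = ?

14

[0] and  $r3, $r3, $r2  →  {$r0:0, $r1:3, $r2:5, $r3:5}
[1] xori  $r2, $r2, 15  →  {$r0:0, $r1:3, $r2:10, $r3:5}
[2] and  $r2, $r3, $r0  →  {$r0:0, $r1:3, $r2:0, $r3:5}
[3] bne  $r1, $r2, L10  →  {$r0:0, $r1:3, $r2:0, $r3:5}  ⟨branch taken⟩
[4] addi  $r2, $r3, 9  →  {$r0:0, $r1:3, $r2:14, $r3:5}
[10] nor  $r3, $r3, $r0  →  {$r0:0, $r1:3, $r2:14, $r3:65530}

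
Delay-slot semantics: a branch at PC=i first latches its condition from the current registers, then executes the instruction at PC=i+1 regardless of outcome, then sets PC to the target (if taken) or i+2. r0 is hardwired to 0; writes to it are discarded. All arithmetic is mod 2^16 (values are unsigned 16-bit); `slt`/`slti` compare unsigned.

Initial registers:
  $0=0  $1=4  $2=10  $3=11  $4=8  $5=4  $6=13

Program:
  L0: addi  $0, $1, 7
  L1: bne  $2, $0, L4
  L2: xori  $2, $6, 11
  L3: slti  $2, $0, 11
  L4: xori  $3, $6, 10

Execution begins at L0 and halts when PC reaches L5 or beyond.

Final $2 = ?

6

[0] addi  $0, $1, 7  →  {$0:0, $1:4, $2:10, $3:11, $4:8, $5:4, $6:13}
[1] bne  $2, $0, L4  →  {$0:0, $1:4, $2:10, $3:11, $4:8, $5:4, $6:13}  ⟨branch taken⟩
[2] xori  $2, $6, 11  →  {$0:0, $1:4, $2:6, $3:11, $4:8, $5:4, $6:13}
[4] xori  $3, $6, 10  →  {$0:0, $1:4, $2:6, $3:7, $4:8, $5:4, $6:13}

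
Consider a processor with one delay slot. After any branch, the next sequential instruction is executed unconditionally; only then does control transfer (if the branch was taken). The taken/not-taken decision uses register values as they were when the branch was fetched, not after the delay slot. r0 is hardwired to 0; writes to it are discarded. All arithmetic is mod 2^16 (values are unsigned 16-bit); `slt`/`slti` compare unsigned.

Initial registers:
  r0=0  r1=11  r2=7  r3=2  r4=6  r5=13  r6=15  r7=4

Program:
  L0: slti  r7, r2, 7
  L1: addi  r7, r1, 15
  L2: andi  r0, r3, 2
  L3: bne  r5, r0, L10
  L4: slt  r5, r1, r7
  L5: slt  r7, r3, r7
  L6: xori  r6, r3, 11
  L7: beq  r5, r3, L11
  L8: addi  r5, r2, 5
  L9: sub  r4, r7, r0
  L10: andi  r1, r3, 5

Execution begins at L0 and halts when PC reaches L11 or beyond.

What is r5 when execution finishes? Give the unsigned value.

1

#0 slti  r7, r2, 7 ; 0/11/7/2/6/13/15/0
#1 addi  r7, r1, 15 ; 0/11/7/2/6/13/15/26
#2 andi  r0, r3, 2 ; 0/11/7/2/6/13/15/26
#3 bne  r5, r0, L10 ; 0/11/7/2/6/13/15/26 ; →target
#4 slt  r5, r1, r7 ; 0/11/7/2/6/1/15/26
#10 andi  r1, r3, 5 ; 0/0/7/2/6/1/15/26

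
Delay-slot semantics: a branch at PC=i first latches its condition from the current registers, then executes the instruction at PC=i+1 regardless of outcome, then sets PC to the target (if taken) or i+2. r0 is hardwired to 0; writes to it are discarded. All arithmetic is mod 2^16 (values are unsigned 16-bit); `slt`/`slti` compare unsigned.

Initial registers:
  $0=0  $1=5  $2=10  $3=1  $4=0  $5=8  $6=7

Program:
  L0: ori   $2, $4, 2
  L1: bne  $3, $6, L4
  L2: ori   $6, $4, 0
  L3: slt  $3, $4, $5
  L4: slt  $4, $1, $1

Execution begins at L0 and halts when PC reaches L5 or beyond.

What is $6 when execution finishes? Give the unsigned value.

#0 ori   $2, $4, 2 ; 0/5/2/1/0/8/7
#1 bne  $3, $6, L4 ; 0/5/2/1/0/8/7 ; →target
#2 ori   $6, $4, 0 ; 0/5/2/1/0/8/0
#4 slt  $4, $1, $1 ; 0/5/2/1/0/8/0

0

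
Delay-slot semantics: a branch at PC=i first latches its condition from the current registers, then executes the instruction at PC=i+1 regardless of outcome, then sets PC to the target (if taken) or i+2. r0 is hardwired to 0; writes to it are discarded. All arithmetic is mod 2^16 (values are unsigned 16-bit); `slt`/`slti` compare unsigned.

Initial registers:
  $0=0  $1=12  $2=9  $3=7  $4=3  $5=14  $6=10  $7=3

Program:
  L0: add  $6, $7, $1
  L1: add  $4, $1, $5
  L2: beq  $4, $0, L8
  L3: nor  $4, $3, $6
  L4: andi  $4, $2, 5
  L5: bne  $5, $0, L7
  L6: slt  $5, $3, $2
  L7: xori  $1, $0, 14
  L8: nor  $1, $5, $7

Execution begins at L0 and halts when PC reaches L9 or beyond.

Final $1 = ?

65532

  step pc=0: add  $6, $7, $1  regs=(0,12,9,7,3,14,15,3)
  step pc=1: add  $4, $1, $5  regs=(0,12,9,7,26,14,15,3)
  step pc=2: beq  $4, $0, L8  cond=F  regs=(0,12,9,7,26,14,15,3)
  step pc=3: nor  $4, $3, $6  regs=(0,12,9,7,65520,14,15,3)
  step pc=4: andi  $4, $2, 5  regs=(0,12,9,7,1,14,15,3)
  step pc=5: bne  $5, $0, L7  cond=T  regs=(0,12,9,7,1,14,15,3)
  step pc=6: slt  $5, $3, $2  regs=(0,12,9,7,1,1,15,3)
  step pc=7: xori  $1, $0, 14  regs=(0,14,9,7,1,1,15,3)
  step pc=8: nor  $1, $5, $7  regs=(0,65532,9,7,1,1,15,3)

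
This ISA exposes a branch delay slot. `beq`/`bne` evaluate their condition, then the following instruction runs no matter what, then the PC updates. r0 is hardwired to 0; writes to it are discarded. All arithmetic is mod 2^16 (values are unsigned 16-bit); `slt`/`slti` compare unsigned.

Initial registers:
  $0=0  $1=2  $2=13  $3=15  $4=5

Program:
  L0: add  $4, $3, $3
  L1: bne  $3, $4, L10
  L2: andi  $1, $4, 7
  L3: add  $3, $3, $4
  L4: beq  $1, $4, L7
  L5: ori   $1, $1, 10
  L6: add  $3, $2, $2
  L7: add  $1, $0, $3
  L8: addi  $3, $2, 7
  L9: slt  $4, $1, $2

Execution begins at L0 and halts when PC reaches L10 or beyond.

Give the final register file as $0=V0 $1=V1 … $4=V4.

$0=0 $1=6 $2=13 $3=15 $4=30

#0 add  $4, $3, $3 ; 0/2/13/15/30
#1 bne  $3, $4, L10 ; 0/2/13/15/30 ; →target
#2 andi  $1, $4, 7 ; 0/6/13/15/30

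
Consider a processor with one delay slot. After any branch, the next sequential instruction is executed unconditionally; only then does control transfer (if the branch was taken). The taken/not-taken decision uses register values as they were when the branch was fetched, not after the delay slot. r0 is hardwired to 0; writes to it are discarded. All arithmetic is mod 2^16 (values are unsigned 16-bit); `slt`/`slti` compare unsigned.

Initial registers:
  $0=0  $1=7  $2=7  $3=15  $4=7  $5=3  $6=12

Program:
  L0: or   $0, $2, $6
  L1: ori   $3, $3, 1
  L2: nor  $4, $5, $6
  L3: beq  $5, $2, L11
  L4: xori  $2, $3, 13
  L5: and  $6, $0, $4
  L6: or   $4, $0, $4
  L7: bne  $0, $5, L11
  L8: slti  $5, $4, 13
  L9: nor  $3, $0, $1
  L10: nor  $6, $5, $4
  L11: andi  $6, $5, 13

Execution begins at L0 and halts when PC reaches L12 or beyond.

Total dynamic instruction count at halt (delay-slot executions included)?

10

#0 or   $0, $2, $6 ; 0/7/7/15/7/3/12
#1 ori   $3, $3, 1 ; 0/7/7/15/7/3/12
#2 nor  $4, $5, $6 ; 0/7/7/15/65520/3/12
#3 beq  $5, $2, L11 ; 0/7/7/15/65520/3/12 ; →fallthru
#4 xori  $2, $3, 13 ; 0/7/2/15/65520/3/12
#5 and  $6, $0, $4 ; 0/7/2/15/65520/3/0
#6 or   $4, $0, $4 ; 0/7/2/15/65520/3/0
#7 bne  $0, $5, L11 ; 0/7/2/15/65520/3/0 ; →target
#8 slti  $5, $4, 13 ; 0/7/2/15/65520/0/0
#11 andi  $6, $5, 13 ; 0/7/2/15/65520/0/0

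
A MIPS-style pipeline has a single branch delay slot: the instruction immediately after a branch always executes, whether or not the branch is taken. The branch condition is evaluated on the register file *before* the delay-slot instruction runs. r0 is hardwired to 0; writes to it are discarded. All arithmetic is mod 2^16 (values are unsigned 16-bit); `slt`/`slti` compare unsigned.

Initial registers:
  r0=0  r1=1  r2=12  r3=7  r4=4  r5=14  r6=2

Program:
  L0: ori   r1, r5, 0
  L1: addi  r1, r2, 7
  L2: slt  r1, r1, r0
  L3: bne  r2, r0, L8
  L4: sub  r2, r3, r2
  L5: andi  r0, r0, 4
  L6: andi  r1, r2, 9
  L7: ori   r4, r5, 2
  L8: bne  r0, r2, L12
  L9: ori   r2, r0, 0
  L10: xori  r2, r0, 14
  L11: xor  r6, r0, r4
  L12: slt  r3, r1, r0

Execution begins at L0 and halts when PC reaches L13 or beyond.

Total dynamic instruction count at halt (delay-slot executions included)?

[0] ori   r1, r5, 0  →  {r0:0, r1:14, r2:12, r3:7, r4:4, r5:14, r6:2}
[1] addi  r1, r2, 7  →  {r0:0, r1:19, r2:12, r3:7, r4:4, r5:14, r6:2}
[2] slt  r1, r1, r0  →  {r0:0, r1:0, r2:12, r3:7, r4:4, r5:14, r6:2}
[3] bne  r2, r0, L8  →  {r0:0, r1:0, r2:12, r3:7, r4:4, r5:14, r6:2}  ⟨branch taken⟩
[4] sub  r2, r3, r2  →  {r0:0, r1:0, r2:65531, r3:7, r4:4, r5:14, r6:2}
[8] bne  r0, r2, L12  →  {r0:0, r1:0, r2:65531, r3:7, r4:4, r5:14, r6:2}  ⟨branch taken⟩
[9] ori   r2, r0, 0  →  {r0:0, r1:0, r2:0, r3:7, r4:4, r5:14, r6:2}
[12] slt  r3, r1, r0  →  {r0:0, r1:0, r2:0, r3:0, r4:4, r5:14, r6:2}

8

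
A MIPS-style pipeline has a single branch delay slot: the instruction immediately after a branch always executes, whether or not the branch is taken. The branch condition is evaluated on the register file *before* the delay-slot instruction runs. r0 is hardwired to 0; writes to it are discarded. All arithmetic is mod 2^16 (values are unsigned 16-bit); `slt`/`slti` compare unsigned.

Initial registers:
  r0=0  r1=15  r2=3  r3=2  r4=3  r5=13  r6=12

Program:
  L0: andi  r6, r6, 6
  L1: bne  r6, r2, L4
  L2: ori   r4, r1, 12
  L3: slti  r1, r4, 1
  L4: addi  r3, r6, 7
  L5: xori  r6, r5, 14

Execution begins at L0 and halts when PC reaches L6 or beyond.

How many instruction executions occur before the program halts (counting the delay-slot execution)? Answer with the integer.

[0] andi  r6, r6, 6  →  {r0:0, r1:15, r2:3, r3:2, r4:3, r5:13, r6:4}
[1] bne  r6, r2, L4  →  {r0:0, r1:15, r2:3, r3:2, r4:3, r5:13, r6:4}  ⟨branch taken⟩
[2] ori   r4, r1, 12  →  {r0:0, r1:15, r2:3, r3:2, r4:15, r5:13, r6:4}
[4] addi  r3, r6, 7  →  {r0:0, r1:15, r2:3, r3:11, r4:15, r5:13, r6:4}
[5] xori  r6, r5, 14  →  {r0:0, r1:15, r2:3, r3:11, r4:15, r5:13, r6:3}

5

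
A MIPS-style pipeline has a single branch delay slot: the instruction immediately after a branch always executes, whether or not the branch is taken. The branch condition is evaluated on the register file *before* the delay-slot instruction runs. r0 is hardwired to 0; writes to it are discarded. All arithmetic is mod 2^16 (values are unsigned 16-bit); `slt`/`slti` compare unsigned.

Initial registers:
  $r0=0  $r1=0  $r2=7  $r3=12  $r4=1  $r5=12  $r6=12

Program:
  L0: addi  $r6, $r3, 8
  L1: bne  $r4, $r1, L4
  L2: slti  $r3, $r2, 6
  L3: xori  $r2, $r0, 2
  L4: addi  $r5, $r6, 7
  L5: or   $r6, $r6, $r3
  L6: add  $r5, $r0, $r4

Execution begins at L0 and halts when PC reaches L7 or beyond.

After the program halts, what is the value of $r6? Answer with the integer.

20

  step pc=0: addi  $r6, $r3, 8  regs=(0,0,7,12,1,12,20)
  step pc=1: bne  $r4, $r1, L4  cond=T  regs=(0,0,7,12,1,12,20)
  step pc=2: slti  $r3, $r2, 6  regs=(0,0,7,0,1,12,20)
  step pc=4: addi  $r5, $r6, 7  regs=(0,0,7,0,1,27,20)
  step pc=5: or   $r6, $r6, $r3  regs=(0,0,7,0,1,27,20)
  step pc=6: add  $r5, $r0, $r4  regs=(0,0,7,0,1,1,20)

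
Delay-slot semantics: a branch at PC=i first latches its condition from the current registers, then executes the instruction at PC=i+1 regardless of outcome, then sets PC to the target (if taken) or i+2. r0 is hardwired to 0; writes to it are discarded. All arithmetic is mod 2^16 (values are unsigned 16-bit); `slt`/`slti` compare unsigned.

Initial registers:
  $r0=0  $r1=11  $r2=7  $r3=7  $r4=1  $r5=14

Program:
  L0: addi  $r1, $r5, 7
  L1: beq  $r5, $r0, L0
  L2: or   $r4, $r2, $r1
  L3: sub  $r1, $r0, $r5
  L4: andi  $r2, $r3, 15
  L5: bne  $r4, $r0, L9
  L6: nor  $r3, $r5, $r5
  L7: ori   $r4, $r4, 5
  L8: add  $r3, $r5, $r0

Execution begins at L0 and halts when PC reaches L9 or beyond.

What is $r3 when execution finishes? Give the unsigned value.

65521

PC=0  addi  $r1, $r5, 7      | $r0=0 $r1=21 $r2=7 $r3=7 $r4=1 $r5=14
PC=1  beq  $r5, $r0, L0      | $r0=0 $r1=21 $r2=7 $r3=7 $r4=1 $r5=14  [not taken]
PC=2  or   $r4, $r2, $r1     | $r0=0 $r1=21 $r2=7 $r3=7 $r4=23 $r5=14
PC=3  sub  $r1, $r0, $r5     | $r0=0 $r1=65522 $r2=7 $r3=7 $r4=23 $r5=14
PC=4  andi  $r2, $r3, 15     | $r0=0 $r1=65522 $r2=7 $r3=7 $r4=23 $r5=14
PC=5  bne  $r4, $r0, L9      | $r0=0 $r1=65522 $r2=7 $r3=7 $r4=23 $r5=14  [TAKEN]
PC=6  nor  $r3, $r5, $r5     | $r0=0 $r1=65522 $r2=7 $r3=65521 $r4=23 $r5=14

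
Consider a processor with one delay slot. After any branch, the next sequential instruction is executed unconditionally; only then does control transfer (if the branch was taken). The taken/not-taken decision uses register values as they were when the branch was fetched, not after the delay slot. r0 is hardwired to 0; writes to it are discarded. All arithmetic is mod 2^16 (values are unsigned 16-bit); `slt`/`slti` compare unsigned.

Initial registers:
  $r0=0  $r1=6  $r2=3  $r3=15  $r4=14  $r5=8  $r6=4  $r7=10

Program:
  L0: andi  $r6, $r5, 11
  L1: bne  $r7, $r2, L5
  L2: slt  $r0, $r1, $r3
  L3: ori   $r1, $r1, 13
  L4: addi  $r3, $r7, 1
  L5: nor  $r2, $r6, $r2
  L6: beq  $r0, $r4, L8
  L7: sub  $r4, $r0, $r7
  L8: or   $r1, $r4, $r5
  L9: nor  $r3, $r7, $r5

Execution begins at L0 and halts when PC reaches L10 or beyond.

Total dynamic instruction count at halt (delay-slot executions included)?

PC=0  andi  $r6, $r5, 11     | $r0=0 $r1=6 $r2=3 $r3=15 $r4=14 $r5=8 $r6=8 $r7=10
PC=1  bne  $r7, $r2, L5      | $r0=0 $r1=6 $r2=3 $r3=15 $r4=14 $r5=8 $r6=8 $r7=10  [TAKEN]
PC=2  slt  $r0, $r1, $r3     | $r0=0 $r1=6 $r2=3 $r3=15 $r4=14 $r5=8 $r6=8 $r7=10
PC=5  nor  $r2, $r6, $r2     | $r0=0 $r1=6 $r2=65524 $r3=15 $r4=14 $r5=8 $r6=8 $r7=10
PC=6  beq  $r0, $r4, L8      | $r0=0 $r1=6 $r2=65524 $r3=15 $r4=14 $r5=8 $r6=8 $r7=10  [not taken]
PC=7  sub  $r4, $r0, $r7     | $r0=0 $r1=6 $r2=65524 $r3=15 $r4=65526 $r5=8 $r6=8 $r7=10
PC=8  or   $r1, $r4, $r5     | $r0=0 $r1=65534 $r2=65524 $r3=15 $r4=65526 $r5=8 $r6=8 $r7=10
PC=9  nor  $r3, $r7, $r5     | $r0=0 $r1=65534 $r2=65524 $r3=65525 $r4=65526 $r5=8 $r6=8 $r7=10

8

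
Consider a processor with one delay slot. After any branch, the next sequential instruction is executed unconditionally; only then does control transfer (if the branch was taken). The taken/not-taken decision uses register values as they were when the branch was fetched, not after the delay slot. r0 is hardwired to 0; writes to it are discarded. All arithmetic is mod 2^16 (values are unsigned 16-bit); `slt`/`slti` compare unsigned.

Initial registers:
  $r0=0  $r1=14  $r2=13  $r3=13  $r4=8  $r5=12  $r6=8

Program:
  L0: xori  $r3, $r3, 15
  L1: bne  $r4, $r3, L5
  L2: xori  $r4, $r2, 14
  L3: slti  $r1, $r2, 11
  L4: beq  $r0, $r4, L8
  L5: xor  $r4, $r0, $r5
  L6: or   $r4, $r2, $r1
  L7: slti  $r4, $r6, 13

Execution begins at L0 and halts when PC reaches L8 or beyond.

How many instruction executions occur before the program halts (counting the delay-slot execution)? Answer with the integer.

6

[0] xori  $r3, $r3, 15  →  {$r0:0, $r1:14, $r2:13, $r3:2, $r4:8, $r5:12, $r6:8}
[1] bne  $r4, $r3, L5  →  {$r0:0, $r1:14, $r2:13, $r3:2, $r4:8, $r5:12, $r6:8}  ⟨branch taken⟩
[2] xori  $r4, $r2, 14  →  {$r0:0, $r1:14, $r2:13, $r3:2, $r4:3, $r5:12, $r6:8}
[5] xor  $r4, $r0, $r5  →  {$r0:0, $r1:14, $r2:13, $r3:2, $r4:12, $r5:12, $r6:8}
[6] or   $r4, $r2, $r1  →  {$r0:0, $r1:14, $r2:13, $r3:2, $r4:15, $r5:12, $r6:8}
[7] slti  $r4, $r6, 13  →  {$r0:0, $r1:14, $r2:13, $r3:2, $r4:1, $r5:12, $r6:8}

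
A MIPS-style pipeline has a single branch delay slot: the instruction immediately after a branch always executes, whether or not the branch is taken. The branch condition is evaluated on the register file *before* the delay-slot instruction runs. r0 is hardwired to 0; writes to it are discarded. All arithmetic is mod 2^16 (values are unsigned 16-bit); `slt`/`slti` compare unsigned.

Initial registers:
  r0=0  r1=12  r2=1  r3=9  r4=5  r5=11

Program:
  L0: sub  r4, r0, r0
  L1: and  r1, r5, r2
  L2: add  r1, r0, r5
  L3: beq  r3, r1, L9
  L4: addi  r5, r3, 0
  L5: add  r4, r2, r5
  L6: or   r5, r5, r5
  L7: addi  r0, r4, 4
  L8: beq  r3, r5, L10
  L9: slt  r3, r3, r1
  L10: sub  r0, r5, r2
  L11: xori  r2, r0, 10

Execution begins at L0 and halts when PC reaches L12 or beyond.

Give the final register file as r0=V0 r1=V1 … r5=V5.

r0=0 r1=11 r2=10 r3=1 r4=10 r5=9

PC=0  sub  r4, r0, r0        | r0=0 r1=12 r2=1 r3=9 r4=0 r5=11
PC=1  and  r1, r5, r2        | r0=0 r1=1 r2=1 r3=9 r4=0 r5=11
PC=2  add  r1, r0, r5        | r0=0 r1=11 r2=1 r3=9 r4=0 r5=11
PC=3  beq  r3, r1, L9        | r0=0 r1=11 r2=1 r3=9 r4=0 r5=11  [not taken]
PC=4  addi  r5, r3, 0        | r0=0 r1=11 r2=1 r3=9 r4=0 r5=9
PC=5  add  r4, r2, r5        | r0=0 r1=11 r2=1 r3=9 r4=10 r5=9
PC=6  or   r5, r5, r5        | r0=0 r1=11 r2=1 r3=9 r4=10 r5=9
PC=7  addi  r0, r4, 4        | r0=0 r1=11 r2=1 r3=9 r4=10 r5=9
PC=8  beq  r3, r5, L10       | r0=0 r1=11 r2=1 r3=9 r4=10 r5=9  [TAKEN]
PC=9  slt  r3, r3, r1        | r0=0 r1=11 r2=1 r3=1 r4=10 r5=9
PC=10 sub  r0, r5, r2        | r0=0 r1=11 r2=1 r3=1 r4=10 r5=9
PC=11 xori  r2, r0, 10       | r0=0 r1=11 r2=10 r3=1 r4=10 r5=9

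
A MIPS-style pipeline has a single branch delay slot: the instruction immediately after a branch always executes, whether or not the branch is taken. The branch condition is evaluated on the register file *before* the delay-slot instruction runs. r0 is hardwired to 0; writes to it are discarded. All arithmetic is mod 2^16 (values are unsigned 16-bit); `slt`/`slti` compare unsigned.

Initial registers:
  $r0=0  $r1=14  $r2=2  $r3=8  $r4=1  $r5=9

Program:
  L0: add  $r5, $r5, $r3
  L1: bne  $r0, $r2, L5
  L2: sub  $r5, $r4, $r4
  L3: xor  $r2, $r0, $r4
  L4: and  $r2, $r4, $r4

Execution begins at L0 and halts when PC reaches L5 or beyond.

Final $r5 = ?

0

PC=0  add  $r5, $r5, $r3     | $r0=0 $r1=14 $r2=2 $r3=8 $r4=1 $r5=17
PC=1  bne  $r0, $r2, L5      | $r0=0 $r1=14 $r2=2 $r3=8 $r4=1 $r5=17  [TAKEN]
PC=2  sub  $r5, $r4, $r4     | $r0=0 $r1=14 $r2=2 $r3=8 $r4=1 $r5=0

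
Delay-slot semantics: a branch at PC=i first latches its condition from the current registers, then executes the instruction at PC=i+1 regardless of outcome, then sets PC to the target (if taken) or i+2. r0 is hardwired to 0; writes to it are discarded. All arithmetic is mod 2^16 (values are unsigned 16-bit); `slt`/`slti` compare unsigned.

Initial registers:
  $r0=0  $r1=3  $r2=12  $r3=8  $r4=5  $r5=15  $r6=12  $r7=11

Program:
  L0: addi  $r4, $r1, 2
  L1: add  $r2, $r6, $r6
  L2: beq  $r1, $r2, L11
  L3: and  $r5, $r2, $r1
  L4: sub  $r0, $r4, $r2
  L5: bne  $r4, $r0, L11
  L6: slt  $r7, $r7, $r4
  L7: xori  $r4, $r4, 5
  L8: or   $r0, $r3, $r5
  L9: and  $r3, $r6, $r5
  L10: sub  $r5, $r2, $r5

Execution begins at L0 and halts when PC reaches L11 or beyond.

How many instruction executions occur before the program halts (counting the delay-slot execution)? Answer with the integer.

7

  step pc=0: addi  $r4, $r1, 2  regs=(0,3,12,8,5,15,12,11)
  step pc=1: add  $r2, $r6, $r6  regs=(0,3,24,8,5,15,12,11)
  step pc=2: beq  $r1, $r2, L11  cond=F  regs=(0,3,24,8,5,15,12,11)
  step pc=3: and  $r5, $r2, $r1  regs=(0,3,24,8,5,0,12,11)
  step pc=4: sub  $r0, $r4, $r2  regs=(0,3,24,8,5,0,12,11)
  step pc=5: bne  $r4, $r0, L11  cond=T  regs=(0,3,24,8,5,0,12,11)
  step pc=6: slt  $r7, $r7, $r4  regs=(0,3,24,8,5,0,12,0)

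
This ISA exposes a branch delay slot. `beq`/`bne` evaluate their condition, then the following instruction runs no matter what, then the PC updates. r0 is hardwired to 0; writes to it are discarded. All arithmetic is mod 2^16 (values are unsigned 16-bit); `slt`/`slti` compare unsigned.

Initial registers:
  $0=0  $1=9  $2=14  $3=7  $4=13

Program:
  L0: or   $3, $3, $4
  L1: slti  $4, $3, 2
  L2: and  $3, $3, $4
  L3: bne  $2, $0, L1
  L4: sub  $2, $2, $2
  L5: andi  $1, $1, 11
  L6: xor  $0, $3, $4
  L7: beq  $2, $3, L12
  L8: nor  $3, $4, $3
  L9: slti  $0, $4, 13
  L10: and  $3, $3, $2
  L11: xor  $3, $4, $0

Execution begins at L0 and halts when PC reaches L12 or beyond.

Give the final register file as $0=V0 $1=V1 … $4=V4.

$0=0 $1=9 $2=0 $3=65534 $4=1

  step pc=0: or   $3, $3, $4  regs=(0,9,14,15,13)
  step pc=1: slti  $4, $3, 2  regs=(0,9,14,15,0)
  step pc=2: and  $3, $3, $4  regs=(0,9,14,0,0)
  step pc=3: bne  $2, $0, L1  cond=T  regs=(0,9,14,0,0)
  step pc=4: sub  $2, $2, $2  regs=(0,9,0,0,0)
  step pc=1: slti  $4, $3, 2  regs=(0,9,0,0,1)
  step pc=2: and  $3, $3, $4  regs=(0,9,0,0,1)
  step pc=3: bne  $2, $0, L1  cond=F  regs=(0,9,0,0,1)
  step pc=4: sub  $2, $2, $2  regs=(0,9,0,0,1)
  step pc=5: andi  $1, $1, 11  regs=(0,9,0,0,1)
  step pc=6: xor  $0, $3, $4  regs=(0,9,0,0,1)
  step pc=7: beq  $2, $3, L12  cond=T  regs=(0,9,0,0,1)
  step pc=8: nor  $3, $4, $3  regs=(0,9,0,65534,1)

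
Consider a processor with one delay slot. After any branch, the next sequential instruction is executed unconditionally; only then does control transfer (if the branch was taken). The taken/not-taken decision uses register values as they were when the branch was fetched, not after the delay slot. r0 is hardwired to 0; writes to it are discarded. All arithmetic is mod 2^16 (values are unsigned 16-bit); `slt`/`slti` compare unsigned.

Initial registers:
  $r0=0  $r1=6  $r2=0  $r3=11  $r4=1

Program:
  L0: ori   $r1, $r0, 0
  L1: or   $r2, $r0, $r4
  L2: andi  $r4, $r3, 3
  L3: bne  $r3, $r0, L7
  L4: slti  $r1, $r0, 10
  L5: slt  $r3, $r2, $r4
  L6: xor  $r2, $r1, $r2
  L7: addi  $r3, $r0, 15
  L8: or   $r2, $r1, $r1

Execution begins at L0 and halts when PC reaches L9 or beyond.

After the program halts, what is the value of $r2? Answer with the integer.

#0 ori   $r1, $r0, 0 ; 0/0/0/11/1
#1 or   $r2, $r0, $r4 ; 0/0/1/11/1
#2 andi  $r4, $r3, 3 ; 0/0/1/11/3
#3 bne  $r3, $r0, L7 ; 0/0/1/11/3 ; →target
#4 slti  $r1, $r0, 10 ; 0/1/1/11/3
#7 addi  $r3, $r0, 15 ; 0/1/1/15/3
#8 or   $r2, $r1, $r1 ; 0/1/1/15/3

1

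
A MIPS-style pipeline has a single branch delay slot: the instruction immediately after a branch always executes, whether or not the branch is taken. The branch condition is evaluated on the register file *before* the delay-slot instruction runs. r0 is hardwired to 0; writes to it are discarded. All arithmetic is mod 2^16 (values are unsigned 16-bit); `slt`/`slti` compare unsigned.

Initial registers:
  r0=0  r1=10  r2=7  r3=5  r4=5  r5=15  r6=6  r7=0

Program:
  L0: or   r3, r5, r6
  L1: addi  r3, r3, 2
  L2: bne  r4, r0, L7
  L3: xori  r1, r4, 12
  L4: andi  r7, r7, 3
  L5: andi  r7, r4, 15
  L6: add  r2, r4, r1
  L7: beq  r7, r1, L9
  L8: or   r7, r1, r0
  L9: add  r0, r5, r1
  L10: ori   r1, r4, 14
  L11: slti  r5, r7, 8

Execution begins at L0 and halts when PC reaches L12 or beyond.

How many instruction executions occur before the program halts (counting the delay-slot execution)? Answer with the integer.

[0] or   r3, r5, r6  →  {r0:0, r1:10, r2:7, r3:15, r4:5, r5:15, r6:6, r7:0}
[1] addi  r3, r3, 2  →  {r0:0, r1:10, r2:7, r3:17, r4:5, r5:15, r6:6, r7:0}
[2] bne  r4, r0, L7  →  {r0:0, r1:10, r2:7, r3:17, r4:5, r5:15, r6:6, r7:0}  ⟨branch taken⟩
[3] xori  r1, r4, 12  →  {r0:0, r1:9, r2:7, r3:17, r4:5, r5:15, r6:6, r7:0}
[7] beq  r7, r1, L9  →  {r0:0, r1:9, r2:7, r3:17, r4:5, r5:15, r6:6, r7:0}  ⟨branch fallthrough⟩
[8] or   r7, r1, r0  →  {r0:0, r1:9, r2:7, r3:17, r4:5, r5:15, r6:6, r7:9}
[9] add  r0, r5, r1  →  {r0:0, r1:9, r2:7, r3:17, r4:5, r5:15, r6:6, r7:9}
[10] ori   r1, r4, 14  →  {r0:0, r1:15, r2:7, r3:17, r4:5, r5:15, r6:6, r7:9}
[11] slti  r5, r7, 8  →  {r0:0, r1:15, r2:7, r3:17, r4:5, r5:0, r6:6, r7:9}

9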